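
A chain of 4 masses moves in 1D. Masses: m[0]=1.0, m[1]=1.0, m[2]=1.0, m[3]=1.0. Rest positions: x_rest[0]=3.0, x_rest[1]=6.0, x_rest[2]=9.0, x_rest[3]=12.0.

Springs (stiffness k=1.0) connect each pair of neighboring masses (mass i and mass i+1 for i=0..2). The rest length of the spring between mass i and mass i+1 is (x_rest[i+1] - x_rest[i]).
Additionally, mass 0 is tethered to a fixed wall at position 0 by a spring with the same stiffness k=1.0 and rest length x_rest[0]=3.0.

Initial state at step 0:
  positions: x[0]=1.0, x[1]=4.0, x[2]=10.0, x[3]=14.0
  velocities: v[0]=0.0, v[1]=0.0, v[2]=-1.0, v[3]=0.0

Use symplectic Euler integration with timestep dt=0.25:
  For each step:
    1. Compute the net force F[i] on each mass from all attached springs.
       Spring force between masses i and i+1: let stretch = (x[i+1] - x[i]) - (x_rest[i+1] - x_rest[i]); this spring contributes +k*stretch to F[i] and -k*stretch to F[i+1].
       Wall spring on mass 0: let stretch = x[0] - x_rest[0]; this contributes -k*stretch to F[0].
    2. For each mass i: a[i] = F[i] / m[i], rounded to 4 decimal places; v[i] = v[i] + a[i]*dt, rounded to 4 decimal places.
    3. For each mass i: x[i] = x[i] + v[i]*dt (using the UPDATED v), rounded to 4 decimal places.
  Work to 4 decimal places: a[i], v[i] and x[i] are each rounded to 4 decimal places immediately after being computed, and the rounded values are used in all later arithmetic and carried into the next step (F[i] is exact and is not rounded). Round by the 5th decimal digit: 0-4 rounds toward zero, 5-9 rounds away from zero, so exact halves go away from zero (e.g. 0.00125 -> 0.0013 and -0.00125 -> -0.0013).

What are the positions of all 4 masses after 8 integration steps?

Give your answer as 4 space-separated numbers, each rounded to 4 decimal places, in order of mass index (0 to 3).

Step 0: x=[1.0000 4.0000 10.0000 14.0000] v=[0.0000 0.0000 -1.0000 0.0000]
Step 1: x=[1.1250 4.1875 9.6250 13.9375] v=[0.5000 0.7500 -1.5000 -0.2500]
Step 2: x=[1.3711 4.5235 9.1797 13.7930] v=[0.9844 1.3438 -1.7813 -0.5781]
Step 3: x=[1.7285 4.9535 8.7317 13.5477] v=[1.4297 1.7198 -1.7920 -0.9814]
Step 4: x=[2.1795 5.4180 8.3486 13.1889] v=[1.8038 1.8581 -1.5326 -1.4354]
Step 5: x=[2.6967 5.8633 8.0848 12.7150] v=[2.0686 1.7811 -1.0552 -1.8955]
Step 6: x=[3.2432 6.2495 7.9716 12.1392] v=[2.1861 1.5448 -0.4530 -2.3031]
Step 7: x=[3.7749 6.5555 8.0112 11.4905] v=[2.1269 1.2238 0.1584 -2.5950]
Step 8: x=[4.2445 6.7787 8.1773 10.8118] v=[1.8783 0.8926 0.6643 -2.7148]

Answer: 4.2445 6.7787 8.1773 10.8118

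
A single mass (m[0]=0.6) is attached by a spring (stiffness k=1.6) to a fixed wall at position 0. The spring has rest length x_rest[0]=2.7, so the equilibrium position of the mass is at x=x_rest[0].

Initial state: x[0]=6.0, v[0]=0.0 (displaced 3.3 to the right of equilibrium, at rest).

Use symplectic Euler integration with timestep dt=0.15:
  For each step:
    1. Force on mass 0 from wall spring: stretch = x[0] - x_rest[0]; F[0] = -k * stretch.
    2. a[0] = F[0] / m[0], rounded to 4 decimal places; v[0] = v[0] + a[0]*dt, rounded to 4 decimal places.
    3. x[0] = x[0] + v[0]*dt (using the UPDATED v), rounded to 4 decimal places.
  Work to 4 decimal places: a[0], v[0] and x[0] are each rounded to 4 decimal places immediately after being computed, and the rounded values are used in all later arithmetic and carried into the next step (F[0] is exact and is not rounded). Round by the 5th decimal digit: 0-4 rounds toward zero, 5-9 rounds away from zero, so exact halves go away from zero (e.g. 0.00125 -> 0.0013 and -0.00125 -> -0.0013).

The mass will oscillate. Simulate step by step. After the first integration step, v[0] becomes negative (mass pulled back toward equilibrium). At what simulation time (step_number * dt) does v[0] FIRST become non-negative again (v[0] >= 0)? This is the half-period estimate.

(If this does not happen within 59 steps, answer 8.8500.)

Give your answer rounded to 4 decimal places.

Answer: 1.9500

Derivation:
Step 0: x=[6.0000] v=[0.0000]
Step 1: x=[5.8020] v=[-1.3200]
Step 2: x=[5.4179] v=[-2.5608]
Step 3: x=[4.8707] v=[-3.6480]
Step 4: x=[4.1933] v=[-4.5163]
Step 5: x=[3.4263] v=[-5.1136]
Step 6: x=[2.6157] v=[-5.4041]
Step 7: x=[1.8101] v=[-5.3704]
Step 8: x=[1.0579] v=[-5.0144]
Step 9: x=[0.4043] v=[-4.3576]
Step 10: x=[-0.1116] v=[-3.4393]
Step 11: x=[-0.4588] v=[-2.3147]
Step 12: x=[-0.6165] v=[-1.0512]
Step 13: x=[-0.5752] v=[0.2754]
First v>=0 after going negative at step 13, time=1.9500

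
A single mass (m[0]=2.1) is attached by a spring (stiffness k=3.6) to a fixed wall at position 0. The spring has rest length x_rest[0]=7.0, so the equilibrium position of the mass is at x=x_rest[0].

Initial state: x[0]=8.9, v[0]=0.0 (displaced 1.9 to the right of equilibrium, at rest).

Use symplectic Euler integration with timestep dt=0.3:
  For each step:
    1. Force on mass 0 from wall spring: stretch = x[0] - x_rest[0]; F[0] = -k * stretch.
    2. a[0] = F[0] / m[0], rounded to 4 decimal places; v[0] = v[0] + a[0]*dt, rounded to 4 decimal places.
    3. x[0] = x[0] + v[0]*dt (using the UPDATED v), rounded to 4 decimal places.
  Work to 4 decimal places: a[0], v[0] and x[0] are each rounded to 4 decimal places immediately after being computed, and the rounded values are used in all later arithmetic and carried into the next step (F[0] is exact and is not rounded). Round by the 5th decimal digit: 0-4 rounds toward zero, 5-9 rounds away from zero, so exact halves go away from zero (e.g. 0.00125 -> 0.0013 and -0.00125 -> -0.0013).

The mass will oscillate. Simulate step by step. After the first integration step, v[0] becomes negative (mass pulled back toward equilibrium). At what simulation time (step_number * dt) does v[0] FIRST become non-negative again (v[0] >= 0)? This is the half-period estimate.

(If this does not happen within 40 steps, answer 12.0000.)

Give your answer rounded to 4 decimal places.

Answer: 2.4000

Derivation:
Step 0: x=[8.9000] v=[0.0000]
Step 1: x=[8.6069] v=[-0.9771]
Step 2: x=[8.0659] v=[-1.8035]
Step 3: x=[7.3604] v=[-2.3517]
Step 4: x=[6.5993] v=[-2.5370]
Step 5: x=[5.9000] v=[-2.3309]
Step 6: x=[5.3704] v=[-1.7652]
Step 7: x=[5.0923] v=[-0.9271]
Step 8: x=[5.1085] v=[0.0540]
First v>=0 after going negative at step 8, time=2.4000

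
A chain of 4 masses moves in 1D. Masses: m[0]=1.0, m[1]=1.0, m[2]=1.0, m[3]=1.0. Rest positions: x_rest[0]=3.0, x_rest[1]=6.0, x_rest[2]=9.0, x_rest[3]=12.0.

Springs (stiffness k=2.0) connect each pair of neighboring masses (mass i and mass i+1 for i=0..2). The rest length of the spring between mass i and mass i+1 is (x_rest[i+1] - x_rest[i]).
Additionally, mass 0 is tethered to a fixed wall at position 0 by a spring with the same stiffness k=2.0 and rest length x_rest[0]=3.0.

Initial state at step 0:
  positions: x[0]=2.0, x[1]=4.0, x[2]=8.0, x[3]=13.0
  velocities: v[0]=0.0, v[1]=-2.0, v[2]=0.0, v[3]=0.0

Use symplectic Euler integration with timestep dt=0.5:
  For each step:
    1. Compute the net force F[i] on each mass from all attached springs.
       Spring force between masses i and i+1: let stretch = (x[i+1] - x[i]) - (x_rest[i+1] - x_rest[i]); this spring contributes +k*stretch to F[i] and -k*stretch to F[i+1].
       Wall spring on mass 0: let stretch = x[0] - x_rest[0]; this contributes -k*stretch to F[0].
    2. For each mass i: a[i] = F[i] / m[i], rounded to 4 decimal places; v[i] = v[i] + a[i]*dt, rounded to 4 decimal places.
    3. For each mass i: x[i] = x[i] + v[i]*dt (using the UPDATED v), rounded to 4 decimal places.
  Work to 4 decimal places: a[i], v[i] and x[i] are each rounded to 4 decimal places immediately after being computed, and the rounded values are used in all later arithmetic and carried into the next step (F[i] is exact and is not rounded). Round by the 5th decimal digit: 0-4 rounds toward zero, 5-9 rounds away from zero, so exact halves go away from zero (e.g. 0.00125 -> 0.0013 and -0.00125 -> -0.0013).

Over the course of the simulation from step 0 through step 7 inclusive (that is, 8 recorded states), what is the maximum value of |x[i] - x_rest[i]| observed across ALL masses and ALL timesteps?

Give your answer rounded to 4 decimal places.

Step 0: x=[2.0000 4.0000 8.0000 13.0000] v=[0.0000 -2.0000 0.0000 0.0000]
Step 1: x=[2.0000 4.0000 8.5000 12.0000] v=[0.0000 0.0000 1.0000 -2.0000]
Step 2: x=[2.0000 5.2500 8.5000 10.7500] v=[0.0000 2.5000 0.0000 -2.5000]
Step 3: x=[2.6250 6.5000 8.0000 9.8750] v=[1.2500 2.5000 -1.0000 -1.7500]
Step 4: x=[3.8750 6.5625 7.6875 9.5625] v=[2.5000 0.1250 -0.6250 -0.6250]
Step 5: x=[4.5313 5.8438 7.7500 9.8125] v=[1.3125 -1.4375 0.1250 0.5000]
Step 6: x=[3.5782 5.4219 7.8907 10.5313] v=[-1.9063 -0.8438 0.2813 1.4375]
Step 7: x=[1.7578 5.3126 8.1173 11.4298] v=[-3.6408 -0.2187 0.4531 1.7969]
Max displacement = 2.4375

Answer: 2.4375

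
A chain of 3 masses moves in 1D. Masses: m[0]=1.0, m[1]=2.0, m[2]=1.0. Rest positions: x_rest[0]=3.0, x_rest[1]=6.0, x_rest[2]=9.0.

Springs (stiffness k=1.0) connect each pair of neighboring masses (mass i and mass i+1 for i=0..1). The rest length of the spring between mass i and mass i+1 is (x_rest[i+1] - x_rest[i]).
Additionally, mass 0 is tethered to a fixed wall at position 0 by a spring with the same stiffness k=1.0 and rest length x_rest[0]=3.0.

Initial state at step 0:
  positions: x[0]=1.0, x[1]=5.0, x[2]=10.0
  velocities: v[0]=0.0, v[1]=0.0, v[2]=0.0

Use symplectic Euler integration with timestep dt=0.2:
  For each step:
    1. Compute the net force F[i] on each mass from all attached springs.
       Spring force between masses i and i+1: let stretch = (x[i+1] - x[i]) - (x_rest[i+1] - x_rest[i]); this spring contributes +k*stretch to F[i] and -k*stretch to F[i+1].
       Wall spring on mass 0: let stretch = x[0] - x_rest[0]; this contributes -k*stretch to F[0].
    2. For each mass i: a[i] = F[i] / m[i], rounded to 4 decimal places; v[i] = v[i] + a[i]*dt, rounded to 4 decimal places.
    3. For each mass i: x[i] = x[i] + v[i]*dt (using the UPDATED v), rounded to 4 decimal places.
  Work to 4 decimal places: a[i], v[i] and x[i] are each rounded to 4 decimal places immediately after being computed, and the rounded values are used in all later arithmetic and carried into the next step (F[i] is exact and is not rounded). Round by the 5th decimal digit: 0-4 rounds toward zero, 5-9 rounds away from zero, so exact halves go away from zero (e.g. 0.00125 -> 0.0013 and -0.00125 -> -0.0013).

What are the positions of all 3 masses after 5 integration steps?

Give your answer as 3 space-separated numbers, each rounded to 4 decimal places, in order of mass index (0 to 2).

Answer: 2.5112 5.2974 8.9355

Derivation:
Step 0: x=[1.0000 5.0000 10.0000] v=[0.0000 0.0000 0.0000]
Step 1: x=[1.1200 5.0200 9.9200] v=[0.6000 0.1000 -0.4000]
Step 2: x=[1.3512 5.0600 9.7640] v=[1.1560 0.2000 -0.7800]
Step 3: x=[1.6767 5.1199 9.5398] v=[1.6275 0.2995 -1.1208]
Step 4: x=[2.0729 5.1993 9.2588] v=[1.9808 0.3972 -1.4048]
Step 5: x=[2.5112 5.2974 8.9355] v=[2.1915 0.4905 -1.6167]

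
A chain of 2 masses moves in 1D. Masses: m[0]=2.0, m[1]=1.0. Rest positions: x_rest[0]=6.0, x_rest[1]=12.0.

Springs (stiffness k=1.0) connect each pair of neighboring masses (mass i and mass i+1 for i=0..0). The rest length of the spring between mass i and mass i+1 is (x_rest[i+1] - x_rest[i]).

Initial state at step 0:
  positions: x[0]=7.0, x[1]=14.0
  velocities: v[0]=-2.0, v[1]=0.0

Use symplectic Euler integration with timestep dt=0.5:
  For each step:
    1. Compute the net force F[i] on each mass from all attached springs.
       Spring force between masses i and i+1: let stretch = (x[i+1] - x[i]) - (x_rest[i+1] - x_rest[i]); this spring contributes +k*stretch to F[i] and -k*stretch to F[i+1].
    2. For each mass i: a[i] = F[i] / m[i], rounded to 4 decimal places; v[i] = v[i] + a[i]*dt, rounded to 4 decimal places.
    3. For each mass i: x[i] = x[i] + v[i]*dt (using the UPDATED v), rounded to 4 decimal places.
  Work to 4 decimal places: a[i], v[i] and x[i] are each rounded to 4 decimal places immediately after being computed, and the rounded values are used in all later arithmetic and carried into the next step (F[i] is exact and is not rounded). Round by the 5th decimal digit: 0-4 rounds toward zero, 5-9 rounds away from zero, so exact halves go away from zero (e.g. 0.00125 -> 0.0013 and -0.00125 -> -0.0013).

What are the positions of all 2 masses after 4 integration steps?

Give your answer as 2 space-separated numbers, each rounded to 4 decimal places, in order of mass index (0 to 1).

Answer: 4.6497 10.7007

Derivation:
Step 0: x=[7.0000 14.0000] v=[-2.0000 0.0000]
Step 1: x=[6.1250 13.7500] v=[-1.7500 -0.5000]
Step 2: x=[5.4531 13.0938] v=[-1.3438 -1.3125]
Step 3: x=[4.9863 12.0274] v=[-0.9336 -2.1329]
Step 4: x=[4.6497 10.7007] v=[-0.6733 -2.6535]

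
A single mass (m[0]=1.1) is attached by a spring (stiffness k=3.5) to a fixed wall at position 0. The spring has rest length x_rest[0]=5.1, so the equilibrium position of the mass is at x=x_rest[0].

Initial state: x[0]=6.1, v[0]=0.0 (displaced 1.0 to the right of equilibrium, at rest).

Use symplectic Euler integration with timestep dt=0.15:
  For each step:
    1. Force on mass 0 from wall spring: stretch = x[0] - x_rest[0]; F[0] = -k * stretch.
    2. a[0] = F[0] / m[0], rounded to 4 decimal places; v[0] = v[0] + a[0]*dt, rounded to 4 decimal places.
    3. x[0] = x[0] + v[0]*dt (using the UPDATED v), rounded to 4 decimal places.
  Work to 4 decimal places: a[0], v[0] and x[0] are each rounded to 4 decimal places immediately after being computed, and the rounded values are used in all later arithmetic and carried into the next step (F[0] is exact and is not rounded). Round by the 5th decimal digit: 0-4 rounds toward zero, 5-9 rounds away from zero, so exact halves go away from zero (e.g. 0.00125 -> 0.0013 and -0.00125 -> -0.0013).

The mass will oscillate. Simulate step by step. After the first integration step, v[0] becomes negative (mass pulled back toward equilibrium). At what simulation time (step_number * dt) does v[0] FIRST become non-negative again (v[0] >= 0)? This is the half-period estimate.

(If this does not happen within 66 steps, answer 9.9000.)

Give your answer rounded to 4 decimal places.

Answer: 1.8000

Derivation:
Step 0: x=[6.1000] v=[0.0000]
Step 1: x=[6.0284] v=[-0.4773]
Step 2: x=[5.8903] v=[-0.9204]
Step 3: x=[5.6957] v=[-1.2976]
Step 4: x=[5.4584] v=[-1.5819]
Step 5: x=[5.1955] v=[-1.7530]
Step 6: x=[4.9257] v=[-1.7986]
Step 7: x=[4.6684] v=[-1.7154]
Step 8: x=[4.4420] v=[-1.5094]
Step 9: x=[4.2627] v=[-1.1954]
Step 10: x=[4.1433] v=[-0.7958]
Step 11: x=[4.0924] v=[-0.3392]
Step 12: x=[4.1137] v=[0.1417]
First v>=0 after going negative at step 12, time=1.8000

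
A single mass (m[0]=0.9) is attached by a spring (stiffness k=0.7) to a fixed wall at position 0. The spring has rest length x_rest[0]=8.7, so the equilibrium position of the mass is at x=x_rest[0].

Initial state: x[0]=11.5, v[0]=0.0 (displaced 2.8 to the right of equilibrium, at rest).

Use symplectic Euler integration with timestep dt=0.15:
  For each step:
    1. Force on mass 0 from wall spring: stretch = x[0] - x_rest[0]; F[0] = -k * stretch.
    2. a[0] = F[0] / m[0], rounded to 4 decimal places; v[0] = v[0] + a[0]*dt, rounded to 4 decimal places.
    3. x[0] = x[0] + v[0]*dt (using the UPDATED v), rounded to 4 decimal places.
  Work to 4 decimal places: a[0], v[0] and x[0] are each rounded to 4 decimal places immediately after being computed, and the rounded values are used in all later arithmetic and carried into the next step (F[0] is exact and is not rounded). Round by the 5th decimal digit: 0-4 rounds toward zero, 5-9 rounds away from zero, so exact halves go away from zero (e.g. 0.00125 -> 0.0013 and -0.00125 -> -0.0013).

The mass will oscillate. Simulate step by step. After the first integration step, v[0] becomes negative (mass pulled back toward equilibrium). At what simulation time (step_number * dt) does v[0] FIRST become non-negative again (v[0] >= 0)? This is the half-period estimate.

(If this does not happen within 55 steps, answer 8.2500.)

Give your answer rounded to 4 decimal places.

Step 0: x=[11.5000] v=[0.0000]
Step 1: x=[11.4510] v=[-0.3267]
Step 2: x=[11.3538] v=[-0.6477]
Step 3: x=[11.2102] v=[-0.9573]
Step 4: x=[11.0227] v=[-1.2502]
Step 5: x=[10.7945] v=[-1.5212]
Step 6: x=[10.5297] v=[-1.7656]
Step 7: x=[10.2328] v=[-1.9791]
Step 8: x=[9.9091] v=[-2.1579]
Step 9: x=[9.5643] v=[-2.2990]
Step 10: x=[9.2043] v=[-2.3998]
Step 11: x=[8.8355] v=[-2.4586]
Step 12: x=[8.4643] v=[-2.4744]
Step 13: x=[8.0973] v=[-2.4469]
Step 14: x=[7.7408] v=[-2.3766]
Step 15: x=[7.4011] v=[-2.2647]
Step 16: x=[7.0841] v=[-2.1132]
Step 17: x=[6.7954] v=[-1.9247]
Step 18: x=[6.5400] v=[-1.7025]
Step 19: x=[6.3224] v=[-1.4505]
Step 20: x=[6.1464] v=[-1.1731]
Step 21: x=[6.0151] v=[-0.8752]
Step 22: x=[5.9308] v=[-0.5620]
Step 23: x=[5.8950] v=[-0.2389]
Step 24: x=[5.9083] v=[0.0884]
First v>=0 after going negative at step 24, time=3.6000

Answer: 3.6000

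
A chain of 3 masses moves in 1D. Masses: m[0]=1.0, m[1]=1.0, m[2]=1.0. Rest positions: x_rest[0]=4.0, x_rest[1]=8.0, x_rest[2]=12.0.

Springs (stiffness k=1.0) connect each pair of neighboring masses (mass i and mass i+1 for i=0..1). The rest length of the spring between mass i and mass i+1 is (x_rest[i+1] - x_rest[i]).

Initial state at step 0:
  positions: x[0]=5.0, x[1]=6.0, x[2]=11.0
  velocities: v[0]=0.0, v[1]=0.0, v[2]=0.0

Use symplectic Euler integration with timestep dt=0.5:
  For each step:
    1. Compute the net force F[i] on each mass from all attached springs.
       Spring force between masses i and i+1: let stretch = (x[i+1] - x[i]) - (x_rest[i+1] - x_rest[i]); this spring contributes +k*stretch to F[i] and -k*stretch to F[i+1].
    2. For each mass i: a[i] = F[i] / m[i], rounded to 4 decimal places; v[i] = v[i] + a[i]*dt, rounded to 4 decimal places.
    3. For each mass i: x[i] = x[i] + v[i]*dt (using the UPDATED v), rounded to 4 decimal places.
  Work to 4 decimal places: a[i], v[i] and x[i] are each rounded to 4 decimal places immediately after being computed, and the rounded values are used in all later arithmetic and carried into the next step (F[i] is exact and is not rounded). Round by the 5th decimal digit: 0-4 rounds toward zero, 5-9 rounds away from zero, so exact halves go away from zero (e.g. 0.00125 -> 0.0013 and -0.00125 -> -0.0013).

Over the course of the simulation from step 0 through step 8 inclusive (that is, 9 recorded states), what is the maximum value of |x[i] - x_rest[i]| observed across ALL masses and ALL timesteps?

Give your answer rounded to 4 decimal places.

Answer: 2.0085

Derivation:
Step 0: x=[5.0000 6.0000 11.0000] v=[0.0000 0.0000 0.0000]
Step 1: x=[4.2500 7.0000 10.7500] v=[-1.5000 2.0000 -0.5000]
Step 2: x=[3.1875 8.2500 10.5625] v=[-2.1250 2.5000 -0.3750]
Step 3: x=[2.3906 8.8125 10.7969] v=[-1.5938 1.1250 0.4688]
Step 4: x=[2.1992 8.2656 11.5352] v=[-0.3829 -1.0938 1.4766]
Step 5: x=[2.5244 7.0195 12.4561] v=[0.6503 -2.4922 1.8418]
Step 6: x=[2.9734 6.0088 13.0179] v=[0.8979 -2.0215 1.1235]
Step 7: x=[3.1812 5.9915 12.8274] v=[0.4156 -0.0347 -0.3811]
Step 8: x=[3.0916 6.9806 11.9279] v=[-0.1793 1.9781 -1.7991]
Max displacement = 2.0085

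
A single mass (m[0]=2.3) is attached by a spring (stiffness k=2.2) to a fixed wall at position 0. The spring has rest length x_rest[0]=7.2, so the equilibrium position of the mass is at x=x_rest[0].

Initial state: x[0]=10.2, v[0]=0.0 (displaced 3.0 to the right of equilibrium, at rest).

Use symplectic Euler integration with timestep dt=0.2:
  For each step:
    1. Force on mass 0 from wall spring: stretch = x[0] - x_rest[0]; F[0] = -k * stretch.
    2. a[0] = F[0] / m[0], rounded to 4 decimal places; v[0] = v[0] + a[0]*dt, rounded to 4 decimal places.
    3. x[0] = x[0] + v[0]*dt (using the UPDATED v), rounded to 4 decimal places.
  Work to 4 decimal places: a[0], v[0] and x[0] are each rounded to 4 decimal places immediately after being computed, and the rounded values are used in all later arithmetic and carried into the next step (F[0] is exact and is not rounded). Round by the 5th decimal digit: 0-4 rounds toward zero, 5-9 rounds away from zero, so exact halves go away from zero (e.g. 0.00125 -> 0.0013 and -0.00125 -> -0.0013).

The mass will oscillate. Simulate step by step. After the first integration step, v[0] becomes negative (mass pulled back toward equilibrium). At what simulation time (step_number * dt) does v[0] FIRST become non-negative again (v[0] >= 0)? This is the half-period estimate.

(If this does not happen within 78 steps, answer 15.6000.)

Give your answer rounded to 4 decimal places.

Answer: 3.4000

Derivation:
Step 0: x=[10.2000] v=[0.0000]
Step 1: x=[10.0852] v=[-0.5739]
Step 2: x=[9.8600] v=[-1.1259]
Step 3: x=[9.5330] v=[-1.6348]
Step 4: x=[9.1168] v=[-2.0811]
Step 5: x=[8.6272] v=[-2.4478]
Step 6: x=[8.0830] v=[-2.7208]
Step 7: x=[7.5051] v=[-2.8897]
Step 8: x=[6.9155] v=[-2.9481]
Step 9: x=[6.3368] v=[-2.8937]
Step 10: x=[5.7911] v=[-2.7286]
Step 11: x=[5.2993] v=[-2.4591]
Step 12: x=[4.8802] v=[-2.0955]
Step 13: x=[4.5499] v=[-1.6517]
Step 14: x=[4.3210] v=[-1.1447]
Step 15: x=[4.2022] v=[-0.5939]
Step 16: x=[4.1981] v=[-0.0204]
Step 17: x=[4.3089] v=[0.5539]
First v>=0 after going negative at step 17, time=3.4000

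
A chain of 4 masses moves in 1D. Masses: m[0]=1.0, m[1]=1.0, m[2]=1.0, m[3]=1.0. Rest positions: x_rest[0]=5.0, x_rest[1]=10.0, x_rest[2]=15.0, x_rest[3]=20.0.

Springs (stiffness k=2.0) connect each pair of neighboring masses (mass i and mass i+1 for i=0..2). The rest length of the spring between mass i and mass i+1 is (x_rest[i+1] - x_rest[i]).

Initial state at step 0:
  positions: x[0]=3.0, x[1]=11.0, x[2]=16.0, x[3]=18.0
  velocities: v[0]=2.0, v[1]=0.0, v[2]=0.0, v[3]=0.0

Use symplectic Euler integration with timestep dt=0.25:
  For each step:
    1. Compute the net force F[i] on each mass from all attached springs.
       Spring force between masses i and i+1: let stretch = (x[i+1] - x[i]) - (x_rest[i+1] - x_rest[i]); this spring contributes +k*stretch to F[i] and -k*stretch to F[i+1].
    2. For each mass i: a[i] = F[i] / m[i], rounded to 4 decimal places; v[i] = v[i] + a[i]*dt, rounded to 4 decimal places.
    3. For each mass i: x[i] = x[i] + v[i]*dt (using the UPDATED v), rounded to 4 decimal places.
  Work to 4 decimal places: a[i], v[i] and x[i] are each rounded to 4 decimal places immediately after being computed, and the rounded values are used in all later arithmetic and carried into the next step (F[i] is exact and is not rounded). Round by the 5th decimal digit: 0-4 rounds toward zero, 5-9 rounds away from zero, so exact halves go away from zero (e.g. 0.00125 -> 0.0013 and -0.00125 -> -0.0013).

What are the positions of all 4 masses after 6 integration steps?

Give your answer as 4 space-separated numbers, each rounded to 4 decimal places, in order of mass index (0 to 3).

Step 0: x=[3.0000 11.0000 16.0000 18.0000] v=[2.0000 0.0000 0.0000 0.0000]
Step 1: x=[3.8750 10.6250 15.6250 18.3750] v=[3.5000 -1.5000 -1.5000 1.5000]
Step 2: x=[4.9688 10.0313 14.9688 19.0313] v=[4.3750 -2.3750 -2.6250 2.6250]
Step 3: x=[6.0704 9.4219 14.2032 19.8048] v=[4.4063 -2.4375 -3.0625 3.0938]
Step 4: x=[6.9659 8.9913 13.5401 20.5031] v=[3.5821 -1.7226 -2.6524 2.7930]
Step 5: x=[7.4896 8.8761 13.1788 20.9560] v=[2.0948 -0.4609 -1.4453 1.8115]
Step 6: x=[7.5616 9.1254 13.2518 21.0617] v=[0.2881 0.9972 0.2920 0.4229]

Answer: 7.5616 9.1254 13.2518 21.0617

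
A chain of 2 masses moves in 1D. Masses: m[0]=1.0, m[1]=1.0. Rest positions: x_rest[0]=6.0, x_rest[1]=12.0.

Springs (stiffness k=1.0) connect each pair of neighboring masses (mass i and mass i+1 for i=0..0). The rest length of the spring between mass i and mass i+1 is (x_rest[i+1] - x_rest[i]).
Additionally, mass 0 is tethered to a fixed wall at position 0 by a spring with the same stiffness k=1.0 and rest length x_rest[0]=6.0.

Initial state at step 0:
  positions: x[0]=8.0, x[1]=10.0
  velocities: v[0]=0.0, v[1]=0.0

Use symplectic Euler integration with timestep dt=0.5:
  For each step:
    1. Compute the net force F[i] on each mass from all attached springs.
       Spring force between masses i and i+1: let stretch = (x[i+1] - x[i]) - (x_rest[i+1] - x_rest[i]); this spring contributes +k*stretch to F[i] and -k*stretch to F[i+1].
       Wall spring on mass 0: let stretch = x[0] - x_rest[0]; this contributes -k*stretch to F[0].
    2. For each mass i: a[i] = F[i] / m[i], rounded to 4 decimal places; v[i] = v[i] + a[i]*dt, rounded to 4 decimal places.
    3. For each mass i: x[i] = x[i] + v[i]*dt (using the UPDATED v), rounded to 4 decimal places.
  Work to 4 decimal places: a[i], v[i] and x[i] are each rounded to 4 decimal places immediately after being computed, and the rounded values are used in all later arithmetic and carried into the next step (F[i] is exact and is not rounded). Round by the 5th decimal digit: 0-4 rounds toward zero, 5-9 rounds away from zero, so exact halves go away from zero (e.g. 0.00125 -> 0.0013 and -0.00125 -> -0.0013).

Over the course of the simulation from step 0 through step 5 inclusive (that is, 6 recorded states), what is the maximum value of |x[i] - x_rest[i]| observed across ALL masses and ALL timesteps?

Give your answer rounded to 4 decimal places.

Answer: 2.6562

Derivation:
Step 0: x=[8.0000 10.0000] v=[0.0000 0.0000]
Step 1: x=[6.5000 11.0000] v=[-3.0000 2.0000]
Step 2: x=[4.5000 12.3750] v=[-4.0000 2.7500]
Step 3: x=[3.3438 13.2813] v=[-2.3125 1.8125]
Step 4: x=[3.8360 13.2032] v=[0.9844 -0.1563]
Step 5: x=[5.7110 12.2833] v=[3.7500 -1.8399]
Max displacement = 2.6562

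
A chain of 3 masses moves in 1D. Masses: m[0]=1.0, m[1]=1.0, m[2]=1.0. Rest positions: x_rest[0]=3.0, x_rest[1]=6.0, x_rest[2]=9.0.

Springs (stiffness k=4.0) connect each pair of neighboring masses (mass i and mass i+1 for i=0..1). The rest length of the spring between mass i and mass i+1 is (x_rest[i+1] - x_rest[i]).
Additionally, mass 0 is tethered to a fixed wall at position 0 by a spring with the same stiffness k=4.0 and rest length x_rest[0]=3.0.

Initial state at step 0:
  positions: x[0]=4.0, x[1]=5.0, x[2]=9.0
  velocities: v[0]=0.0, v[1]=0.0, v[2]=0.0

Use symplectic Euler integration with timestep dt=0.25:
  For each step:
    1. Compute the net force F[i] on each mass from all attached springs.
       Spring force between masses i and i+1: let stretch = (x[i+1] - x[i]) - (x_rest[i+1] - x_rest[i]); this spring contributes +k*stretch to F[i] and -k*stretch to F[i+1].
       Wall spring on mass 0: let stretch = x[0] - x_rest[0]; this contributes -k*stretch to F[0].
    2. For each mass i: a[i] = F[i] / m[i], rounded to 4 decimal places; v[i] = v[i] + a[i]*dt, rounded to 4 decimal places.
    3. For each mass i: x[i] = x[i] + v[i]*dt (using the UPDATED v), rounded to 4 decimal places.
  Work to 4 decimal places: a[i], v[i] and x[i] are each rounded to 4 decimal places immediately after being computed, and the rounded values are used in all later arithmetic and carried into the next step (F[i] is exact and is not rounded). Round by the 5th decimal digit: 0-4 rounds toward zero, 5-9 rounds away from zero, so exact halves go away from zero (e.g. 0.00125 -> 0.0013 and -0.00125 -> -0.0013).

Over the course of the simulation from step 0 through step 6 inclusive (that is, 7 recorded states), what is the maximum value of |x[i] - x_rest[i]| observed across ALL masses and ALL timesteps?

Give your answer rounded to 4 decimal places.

Step 0: x=[4.0000 5.0000 9.0000] v=[0.0000 0.0000 0.0000]
Step 1: x=[3.2500 5.7500 8.7500] v=[-3.0000 3.0000 -1.0000]
Step 2: x=[2.3125 6.6250 8.5000] v=[-3.7500 3.5000 -1.0000]
Step 3: x=[1.8750 6.8906 8.5313] v=[-1.7500 1.0625 0.1250]
Step 4: x=[2.2227 6.3125 8.9024] v=[1.3906 -2.3124 1.4843]
Step 5: x=[3.0371 5.3594 9.3760] v=[3.2577 -3.8123 1.8944]
Step 6: x=[3.6728 4.8299 9.5955] v=[2.5429 -2.1180 0.8778]
Max displacement = 1.1701

Answer: 1.1701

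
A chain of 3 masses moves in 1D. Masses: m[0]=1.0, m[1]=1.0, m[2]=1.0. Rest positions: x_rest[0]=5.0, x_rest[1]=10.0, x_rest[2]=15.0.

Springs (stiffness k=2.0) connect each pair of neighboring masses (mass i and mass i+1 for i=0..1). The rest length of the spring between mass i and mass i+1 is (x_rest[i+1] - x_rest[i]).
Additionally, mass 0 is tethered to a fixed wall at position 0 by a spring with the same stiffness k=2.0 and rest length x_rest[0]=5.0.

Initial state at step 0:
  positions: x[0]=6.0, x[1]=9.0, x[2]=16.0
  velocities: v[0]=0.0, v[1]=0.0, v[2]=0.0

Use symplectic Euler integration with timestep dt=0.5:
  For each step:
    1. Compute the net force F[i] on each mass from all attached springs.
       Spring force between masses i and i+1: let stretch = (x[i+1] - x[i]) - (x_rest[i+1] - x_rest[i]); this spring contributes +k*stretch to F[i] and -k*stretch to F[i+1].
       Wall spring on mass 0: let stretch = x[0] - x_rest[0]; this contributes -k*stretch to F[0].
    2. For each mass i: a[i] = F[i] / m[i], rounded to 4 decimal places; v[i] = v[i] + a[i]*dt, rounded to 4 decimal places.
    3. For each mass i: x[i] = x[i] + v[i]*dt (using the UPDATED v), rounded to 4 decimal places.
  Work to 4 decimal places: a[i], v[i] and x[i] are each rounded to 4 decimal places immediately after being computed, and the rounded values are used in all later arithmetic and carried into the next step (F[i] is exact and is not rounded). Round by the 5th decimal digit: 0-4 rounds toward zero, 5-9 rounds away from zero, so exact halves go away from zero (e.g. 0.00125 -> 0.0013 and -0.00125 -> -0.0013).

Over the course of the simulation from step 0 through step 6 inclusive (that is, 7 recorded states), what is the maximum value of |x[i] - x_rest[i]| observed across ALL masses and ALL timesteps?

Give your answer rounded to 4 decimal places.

Step 0: x=[6.0000 9.0000 16.0000] v=[0.0000 0.0000 0.0000]
Step 1: x=[4.5000 11.0000 15.0000] v=[-3.0000 4.0000 -2.0000]
Step 2: x=[4.0000 11.7500 14.5000] v=[-1.0000 1.5000 -1.0000]
Step 3: x=[5.3750 10.0000 15.1250] v=[2.7500 -3.5000 1.2500]
Step 4: x=[6.3750 8.5000 15.6875] v=[2.0000 -3.0000 1.1250]
Step 5: x=[5.2500 9.5313 15.1563] v=[-2.2500 2.0625 -1.0625]
Step 6: x=[3.6407 11.2344 14.3126] v=[-3.2187 3.4062 -1.6875]
Max displacement = 1.7500

Answer: 1.7500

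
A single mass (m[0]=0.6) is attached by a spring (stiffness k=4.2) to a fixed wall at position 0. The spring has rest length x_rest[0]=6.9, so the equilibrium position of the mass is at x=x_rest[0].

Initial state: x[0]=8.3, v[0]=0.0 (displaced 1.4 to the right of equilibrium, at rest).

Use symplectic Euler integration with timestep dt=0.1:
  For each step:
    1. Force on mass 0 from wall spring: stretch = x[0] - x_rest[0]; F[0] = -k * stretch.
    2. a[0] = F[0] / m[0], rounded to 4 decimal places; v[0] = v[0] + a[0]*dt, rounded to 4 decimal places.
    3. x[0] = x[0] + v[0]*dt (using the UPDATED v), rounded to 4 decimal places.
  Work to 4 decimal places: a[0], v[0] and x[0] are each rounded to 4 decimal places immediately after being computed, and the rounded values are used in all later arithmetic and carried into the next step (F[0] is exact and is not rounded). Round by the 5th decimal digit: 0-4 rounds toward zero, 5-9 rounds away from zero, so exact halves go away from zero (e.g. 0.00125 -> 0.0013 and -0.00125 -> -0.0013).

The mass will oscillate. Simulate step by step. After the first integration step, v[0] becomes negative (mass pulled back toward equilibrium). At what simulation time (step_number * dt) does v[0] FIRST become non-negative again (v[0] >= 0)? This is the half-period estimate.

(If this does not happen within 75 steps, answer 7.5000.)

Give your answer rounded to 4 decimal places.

Step 0: x=[8.3000] v=[0.0000]
Step 1: x=[8.2020] v=[-0.9800]
Step 2: x=[8.0129] v=[-1.8914]
Step 3: x=[7.7459] v=[-2.6704]
Step 4: x=[7.4197] v=[-3.2625]
Step 5: x=[7.0571] v=[-3.6263]
Step 6: x=[6.6835] v=[-3.7363]
Step 7: x=[6.3250] v=[-3.5848]
Step 8: x=[6.0068] v=[-3.1823]
Step 9: x=[5.7511] v=[-2.5571]
Step 10: x=[5.5758] v=[-1.7529]
Step 11: x=[5.4932] v=[-0.8260]
Step 12: x=[5.5091] v=[0.1588]
First v>=0 after going negative at step 12, time=1.2000

Answer: 1.2000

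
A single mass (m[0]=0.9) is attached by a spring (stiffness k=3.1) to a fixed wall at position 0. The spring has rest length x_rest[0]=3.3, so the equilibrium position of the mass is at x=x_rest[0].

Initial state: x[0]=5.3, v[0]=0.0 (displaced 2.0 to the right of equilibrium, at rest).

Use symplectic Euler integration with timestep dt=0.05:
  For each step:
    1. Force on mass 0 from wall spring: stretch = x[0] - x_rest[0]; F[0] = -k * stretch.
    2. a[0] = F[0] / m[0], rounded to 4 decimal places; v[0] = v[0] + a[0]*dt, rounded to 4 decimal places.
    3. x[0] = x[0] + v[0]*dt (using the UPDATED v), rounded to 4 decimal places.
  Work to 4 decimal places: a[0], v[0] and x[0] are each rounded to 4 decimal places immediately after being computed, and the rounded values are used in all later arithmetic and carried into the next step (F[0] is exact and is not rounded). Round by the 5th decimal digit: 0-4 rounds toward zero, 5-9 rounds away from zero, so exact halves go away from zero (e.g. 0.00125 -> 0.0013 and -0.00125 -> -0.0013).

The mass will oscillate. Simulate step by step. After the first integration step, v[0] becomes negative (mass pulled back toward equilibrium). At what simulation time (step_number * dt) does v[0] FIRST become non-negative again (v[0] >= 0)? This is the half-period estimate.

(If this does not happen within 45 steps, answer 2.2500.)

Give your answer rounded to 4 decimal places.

Answer: 1.7000

Derivation:
Step 0: x=[5.3000] v=[0.0000]
Step 1: x=[5.2828] v=[-0.3444]
Step 2: x=[5.2485] v=[-0.6859]
Step 3: x=[5.1974] v=[-1.0215]
Step 4: x=[5.1300] v=[-1.3483]
Step 5: x=[5.0468] v=[-1.6635]
Step 6: x=[4.9486] v=[-1.9643]
Step 7: x=[4.8362] v=[-2.2482]
Step 8: x=[4.7106] v=[-2.5128]
Step 9: x=[4.5728] v=[-2.7557]
Step 10: x=[4.4241] v=[-2.9749]
Step 11: x=[4.2657] v=[-3.1685]
Step 12: x=[4.0990] v=[-3.3348]
Step 13: x=[3.9254] v=[-3.4724]
Step 14: x=[3.7464] v=[-3.5801]
Step 15: x=[3.5636] v=[-3.6570]
Step 16: x=[3.3785] v=[-3.7024]
Step 17: x=[3.1927] v=[-3.7159]
Step 18: x=[3.0078] v=[-3.6974]
Step 19: x=[2.8254] v=[-3.6471]
Step 20: x=[2.6471] v=[-3.5654]
Step 21: x=[2.4745] v=[-3.4530]
Step 22: x=[2.3090] v=[-3.3108]
Step 23: x=[2.1520] v=[-3.1401]
Step 24: x=[2.0049] v=[-2.9424]
Step 25: x=[1.8689] v=[-2.7194]
Step 26: x=[1.7453] v=[-2.4729]
Step 27: x=[1.6350] v=[-2.2051]
Step 28: x=[1.5391] v=[-1.9184]
Step 29: x=[1.4583] v=[-1.6151]
Step 30: x=[1.3934] v=[-1.2979]
Step 31: x=[1.3449] v=[-0.9695]
Step 32: x=[1.3133] v=[-0.6328]
Step 33: x=[1.2988] v=[-0.2906]
Step 34: x=[1.3015] v=[0.0541]
First v>=0 after going negative at step 34, time=1.7000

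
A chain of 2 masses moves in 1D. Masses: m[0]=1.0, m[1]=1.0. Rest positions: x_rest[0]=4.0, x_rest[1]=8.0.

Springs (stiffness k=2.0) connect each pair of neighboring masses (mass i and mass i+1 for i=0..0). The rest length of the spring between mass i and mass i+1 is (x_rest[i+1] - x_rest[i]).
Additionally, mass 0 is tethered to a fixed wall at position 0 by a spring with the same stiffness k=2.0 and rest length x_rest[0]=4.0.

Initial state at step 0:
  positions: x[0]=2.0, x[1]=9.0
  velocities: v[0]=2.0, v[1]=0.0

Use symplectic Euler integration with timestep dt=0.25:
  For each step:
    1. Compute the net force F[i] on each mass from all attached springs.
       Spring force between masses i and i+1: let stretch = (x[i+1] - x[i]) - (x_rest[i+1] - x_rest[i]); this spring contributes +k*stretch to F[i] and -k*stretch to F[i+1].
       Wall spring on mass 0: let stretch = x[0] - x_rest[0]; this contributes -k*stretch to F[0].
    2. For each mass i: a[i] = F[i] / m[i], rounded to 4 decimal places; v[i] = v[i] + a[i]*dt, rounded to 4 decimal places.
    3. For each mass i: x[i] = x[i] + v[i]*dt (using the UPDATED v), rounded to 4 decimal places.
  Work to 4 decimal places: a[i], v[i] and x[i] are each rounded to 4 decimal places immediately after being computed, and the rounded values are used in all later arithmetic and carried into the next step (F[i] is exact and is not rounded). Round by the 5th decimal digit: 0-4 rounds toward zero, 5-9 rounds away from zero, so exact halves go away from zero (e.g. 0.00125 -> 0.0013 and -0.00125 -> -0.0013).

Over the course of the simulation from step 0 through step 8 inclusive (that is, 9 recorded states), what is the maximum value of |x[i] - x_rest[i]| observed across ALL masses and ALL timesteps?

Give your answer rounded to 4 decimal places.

Answer: 2.6595

Derivation:
Step 0: x=[2.0000 9.0000] v=[2.0000 0.0000]
Step 1: x=[3.1250 8.6250] v=[4.5000 -1.5000]
Step 2: x=[4.5469 8.0625] v=[5.6875 -2.2500]
Step 3: x=[5.8399 7.5606] v=[5.1719 -2.0078]
Step 4: x=[6.6180 7.3436] v=[3.1123 -0.8682]
Step 5: x=[6.6595 7.5359] v=[0.1661 0.7690]
Step 6: x=[5.9781 8.1186] v=[-2.7255 2.3308]
Step 7: x=[4.8170 8.9338] v=[-4.6443 3.2606]
Step 8: x=[3.5684 9.7344] v=[-4.9944 3.2022]
Max displacement = 2.6595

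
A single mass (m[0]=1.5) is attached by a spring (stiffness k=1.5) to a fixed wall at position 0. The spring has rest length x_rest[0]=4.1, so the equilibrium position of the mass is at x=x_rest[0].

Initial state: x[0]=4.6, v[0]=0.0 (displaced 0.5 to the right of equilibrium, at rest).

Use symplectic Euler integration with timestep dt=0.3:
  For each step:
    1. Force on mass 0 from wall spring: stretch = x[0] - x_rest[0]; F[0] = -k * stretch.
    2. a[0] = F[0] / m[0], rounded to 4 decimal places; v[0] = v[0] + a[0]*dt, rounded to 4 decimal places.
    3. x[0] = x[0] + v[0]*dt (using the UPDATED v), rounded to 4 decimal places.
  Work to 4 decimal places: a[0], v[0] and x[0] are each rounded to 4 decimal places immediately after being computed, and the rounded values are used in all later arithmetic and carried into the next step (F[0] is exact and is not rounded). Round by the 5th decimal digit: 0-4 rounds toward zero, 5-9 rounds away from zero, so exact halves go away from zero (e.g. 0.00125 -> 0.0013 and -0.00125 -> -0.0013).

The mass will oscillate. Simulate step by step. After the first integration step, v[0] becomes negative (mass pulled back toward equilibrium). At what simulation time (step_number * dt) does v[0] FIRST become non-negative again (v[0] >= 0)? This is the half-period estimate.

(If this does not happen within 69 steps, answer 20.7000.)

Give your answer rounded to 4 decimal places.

Answer: 3.3000

Derivation:
Step 0: x=[4.6000] v=[0.0000]
Step 1: x=[4.5550] v=[-0.1500]
Step 2: x=[4.4691] v=[-0.2865]
Step 3: x=[4.3499] v=[-0.3972]
Step 4: x=[4.2082] v=[-0.4722]
Step 5: x=[4.0568] v=[-0.5047]
Step 6: x=[3.9093] v=[-0.4917]
Step 7: x=[3.7790] v=[-0.4345]
Step 8: x=[3.6775] v=[-0.3382]
Step 9: x=[3.6141] v=[-0.2115]
Step 10: x=[3.5944] v=[-0.0657]
Step 11: x=[3.6202] v=[0.0860]
First v>=0 after going negative at step 11, time=3.3000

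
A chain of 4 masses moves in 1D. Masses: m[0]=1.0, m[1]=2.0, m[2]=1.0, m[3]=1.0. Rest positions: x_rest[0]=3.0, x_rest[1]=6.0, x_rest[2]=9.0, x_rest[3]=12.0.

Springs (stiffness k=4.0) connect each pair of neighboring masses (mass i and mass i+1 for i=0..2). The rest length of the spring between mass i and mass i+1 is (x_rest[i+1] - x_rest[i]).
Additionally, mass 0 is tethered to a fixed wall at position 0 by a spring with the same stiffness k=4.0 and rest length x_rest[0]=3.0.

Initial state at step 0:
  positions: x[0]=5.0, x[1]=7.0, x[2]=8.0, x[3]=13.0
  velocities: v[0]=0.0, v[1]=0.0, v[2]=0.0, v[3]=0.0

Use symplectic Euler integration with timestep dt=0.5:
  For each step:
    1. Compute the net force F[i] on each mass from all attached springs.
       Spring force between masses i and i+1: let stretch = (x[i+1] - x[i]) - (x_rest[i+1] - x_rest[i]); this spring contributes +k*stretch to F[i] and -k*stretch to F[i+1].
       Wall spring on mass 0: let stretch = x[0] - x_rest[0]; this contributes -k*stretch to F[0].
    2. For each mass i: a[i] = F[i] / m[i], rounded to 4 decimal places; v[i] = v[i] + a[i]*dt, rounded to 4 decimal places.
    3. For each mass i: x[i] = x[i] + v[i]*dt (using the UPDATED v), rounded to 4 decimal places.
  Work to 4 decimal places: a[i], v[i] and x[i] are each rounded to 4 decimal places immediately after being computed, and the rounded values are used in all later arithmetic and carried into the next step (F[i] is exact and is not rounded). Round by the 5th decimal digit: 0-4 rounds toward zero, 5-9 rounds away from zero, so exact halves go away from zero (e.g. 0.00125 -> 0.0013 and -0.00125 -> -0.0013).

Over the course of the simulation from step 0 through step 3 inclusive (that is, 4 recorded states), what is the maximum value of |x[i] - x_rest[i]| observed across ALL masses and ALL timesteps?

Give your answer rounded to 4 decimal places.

Answer: 3.0000

Derivation:
Step 0: x=[5.0000 7.0000 8.0000 13.0000] v=[0.0000 0.0000 0.0000 0.0000]
Step 1: x=[2.0000 6.5000 12.0000 11.0000] v=[-6.0000 -1.0000 8.0000 -4.0000]
Step 2: x=[1.5000 6.5000 9.5000 13.0000] v=[-1.0000 0.0000 -5.0000 4.0000]
Step 3: x=[4.5000 5.5000 7.5000 14.5000] v=[6.0000 -2.0000 -4.0000 3.0000]
Max displacement = 3.0000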